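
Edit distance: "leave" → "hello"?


Word 1: "leave" (length 5)
Word 2: "hello" (length 5)
One optimal edit sequence (insert/delete/substitute each cost 1):
  1. substitute 'l' -> 'h'  (+1)
  2. keep 'e'
  3. substitute 'a' -> 'l'  (+1)
  4. substitute 'v' -> 'l'  (+1)
  5. substitute 'e' -> 'o'  (+1)
Total edit operations: 4
Edit distance = 4


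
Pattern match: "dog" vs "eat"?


Pattern of "dog": [0, 1, 2]
Pattern of "eat": [0, 1, 2]
Patterns match
Same pattern = Yes


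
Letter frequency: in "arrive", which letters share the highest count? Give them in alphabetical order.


Word: "arrive"
Letter counts:
  'a': 1
  'e': 1
  'i': 1
  'r': 2
  'v': 1
Maximum count = 2
Most frequent = 'r' (2 times each)


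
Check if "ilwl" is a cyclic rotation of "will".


Word: "will", Candidate: "ilwl"
Method: check if candidate is substring of word+word
"willwill" contains "ilwl"? No
Is rotation = No


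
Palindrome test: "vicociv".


Word: "vicociv"
Reversed: "vicociv"
Forward == Backward? vicociv == vicociv
Palindrome = Yes


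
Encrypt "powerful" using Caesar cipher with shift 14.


Word: "powerful"
Shift: 14
Each letter → (letter + shift) mod 26:
  'p' (15) + 14 = 3 → 'd'
  'o' (14) + 14 = 2 → 'c'
  'w' (22) + 14 = 10 → 'k'
  'e' (4) + 14 = 18 → 's'
  'r' (17) + 14 = 5 → 'f'
  'f' (5) + 14 = 19 → 't'
  'u' (20) + 14 = 8 → 'i'
  'l' (11) + 14 = 25 → 'z'
Result = "dcksftiz"


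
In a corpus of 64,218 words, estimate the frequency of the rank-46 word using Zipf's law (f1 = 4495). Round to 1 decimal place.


Zipf's law: f(r) = f(1) / r
f(1) = 4495
f(46) = 4495 / 46
= 97.7 occurrences


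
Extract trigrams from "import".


Word: "import" (length 6)
Number of trigrams = 6 - 3 + 1 = 4
  Position 0: "imp"
  Position 1: "mpo"
  Position 2: "por"
  Position 3: "ort"
Trigrams = "imp", "mpo", "por", "ort"


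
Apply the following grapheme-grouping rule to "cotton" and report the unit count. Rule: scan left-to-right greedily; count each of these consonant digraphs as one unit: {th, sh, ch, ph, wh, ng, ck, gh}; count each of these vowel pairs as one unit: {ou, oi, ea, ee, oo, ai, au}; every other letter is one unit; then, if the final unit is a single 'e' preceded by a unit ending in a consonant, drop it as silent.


Word: "cotton" (6 letters)
Left-to-right scan:
  1. 'c' (letter)
  2. 'o' (letter)
  3. 't' (letter)
  4. 't' (letter)
  5. 'o' (letter)
  6. 'n' (letter)
Units from scan: 6
Sound units = 6 units


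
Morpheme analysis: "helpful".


Word: "helpful"
Morphemes: help | -ful
Each morpheme carries meaning
= 2 morphemes


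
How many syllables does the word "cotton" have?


Word: "cotton"
Syllable breakdown: cot | ton
Counting: 2 parts
= 2 syllables


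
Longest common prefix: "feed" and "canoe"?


Word 1: "feed"
Word 2: "canoe"
Comparing from start:
  Pos 0: 'f' != 'c' (stop)
LCP = "" (length 0)


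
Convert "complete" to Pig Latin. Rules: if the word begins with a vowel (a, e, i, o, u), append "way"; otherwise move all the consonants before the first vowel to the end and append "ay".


Word: "complete"
Starts with consonant(s) → move to end, add 'ay'
Consonant cluster: "c"
Pig Latin = "ompletecay"


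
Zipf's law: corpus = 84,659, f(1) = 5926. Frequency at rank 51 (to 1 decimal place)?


Zipf's law: f(r) = f(1) / r
f(1) = 5926
f(51) = 5926 / 51
= 116.2 occurrences


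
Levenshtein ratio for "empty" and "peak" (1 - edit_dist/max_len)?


Word 1: "empty" (length 5)
Word 2: "peak" (length 4)
One optimal edit sequence:
  1. delete 'e'  (+1)
  2. substitute 'm' -> 'p'  (+1)
  3. substitute 'p' -> 'e'  (+1)
  4. substitute 't' -> 'a'  (+1)
  5. substitute 'y' -> 'k'  (+1)
Edit distance = 5
Max length = max(5, 4) = 5
Similarity = 1 - 5/5
= 0.0000


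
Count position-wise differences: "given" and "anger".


Comparing character by character (same length = 5):
  Pos 0: 'g' vs 'a' !=
  Pos 1: 'i' vs 'n' !=
  Pos 2: 'v' vs 'g' !=
  Pos 3: 'e' vs 'e' =
  Pos 4: 'n' vs 'r' !=
Hamming distance = 4


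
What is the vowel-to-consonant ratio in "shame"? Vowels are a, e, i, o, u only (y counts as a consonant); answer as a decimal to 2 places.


Word: "shame"
Vowels (a,e,i,o,u): 2
Consonants: 3
Ratio = 2/3
= 0.67


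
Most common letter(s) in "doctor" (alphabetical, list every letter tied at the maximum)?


Word: "doctor"
Letter counts:
  'c': 1
  'd': 1
  'o': 2
  'r': 1
  't': 1
Maximum count = 2
Most frequent = 'o' (2 times each)


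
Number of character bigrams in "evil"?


Word: "evil" (length 4)
Number of 2-grams = length - 2 + 1 = 4 - 2 + 1
= 3


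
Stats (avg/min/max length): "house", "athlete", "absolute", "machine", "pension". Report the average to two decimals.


Lengths: "house"=5, "athlete"=7, "absolute"=8, "machine"=7, "pension"=7
Sum = 34, Count = 5
Average = 34/5 = 6.80
= avg=6.80, min=5, max=8


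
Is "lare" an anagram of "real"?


Word 1: "real" → sorted: aelr
Word 2: "lare" → sorted: aelr
Same letters? aelr == aelr
Anagram = Yes


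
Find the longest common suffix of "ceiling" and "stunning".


Word 1: "ceiling"
Word 2: "stunning"
Comparing from end:
  Pos -1: 'g' == 'g'
  Pos -2: 'n' == 'n'
  Pos -3: 'i' == 'i'
  Pos -4: 'l' != 'n' (stop)
LCS = "ing" (length 3)


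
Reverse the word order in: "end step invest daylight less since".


Original: "end step invest daylight less since"
Words (1..n): end | step | invest | daylight | less | since
Reversed (n..1): since | less | daylight | invest | step | end
Result = "since less daylight invest step end"


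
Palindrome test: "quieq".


Word: "quieq"
Reversed: "qeiuq"
Forward == Backward? quieq != qeiuq
Palindrome = No


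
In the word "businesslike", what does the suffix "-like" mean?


Suffix: -like
Example: businesslike (business + -like)
Meaning = resembling


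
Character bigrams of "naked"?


Word: "naked" (length 5)
Number of bigrams = 5 - 2 + 1 = 4
  Position 0: "na"
  Position 1: "ak"
  Position 2: "ke"
  Position 3: "ed"
Bigrams = "na", "ak", "ke", "ed"


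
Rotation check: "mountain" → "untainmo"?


Word: "mountain", Candidate: "untainmo"
Method: check if candidate is substring of word+word
"mountainmountain" contains "untainmo"? Yes
Is rotation = Yes


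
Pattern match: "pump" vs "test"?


Pattern of "pump": [0, 1, 2, 0]
Pattern of "test": [0, 1, 2, 0]
Patterns match
Same pattern = Yes


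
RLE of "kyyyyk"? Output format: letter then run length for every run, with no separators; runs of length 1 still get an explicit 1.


String: "kyyyyk"
Scanning for consecutive runs:
  'k' x 1
  'y' x 4
  'k' x 1
RLE = "k1y4k1"


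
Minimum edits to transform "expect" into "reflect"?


Word 1: "expect" (length 6)
Word 2: "reflect" (length 7)
One optimal edit sequence (insert/delete/substitute each cost 1):
  1. insert 'r'  (+1)
  2. keep 'e'
  3. substitute 'x' -> 'f'  (+1)
  4. substitute 'p' -> 'l'  (+1)
  5. keep 'e'
  6. keep 'c'
  7. keep 't'
Total edit operations: 3
Edit distance = 3


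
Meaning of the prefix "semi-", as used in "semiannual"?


Prefix: semi-
Example: semiannual = semi- + annual
Meaning = half


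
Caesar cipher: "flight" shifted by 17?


Word: "flight"
Shift: 17
Each letter → (letter + shift) mod 26:
  'f' (5) + 17 = 22 → 'w'
  'l' (11) + 17 = 2 → 'c'
  'i' (8) + 17 = 25 → 'z'
  'g' (6) + 17 = 23 → 'x'
  'h' (7) + 17 = 24 → 'y'
  't' (19) + 17 = 10 → 'k'
Result = "wczxyk"


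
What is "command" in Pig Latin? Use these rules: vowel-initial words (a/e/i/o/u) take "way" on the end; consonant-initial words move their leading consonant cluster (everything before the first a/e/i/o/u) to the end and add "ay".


Word: "command"
Starts with consonant(s) → move to end, add 'ay'
Consonant cluster: "c"
Pig Latin = "ommandcay"


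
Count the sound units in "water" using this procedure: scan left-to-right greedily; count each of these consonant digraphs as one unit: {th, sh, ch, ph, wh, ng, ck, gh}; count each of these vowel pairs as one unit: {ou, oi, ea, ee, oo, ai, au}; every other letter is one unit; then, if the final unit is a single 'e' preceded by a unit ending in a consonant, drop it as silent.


Word: "water" (5 letters)
Left-to-right scan:
  1. 'w' (letter)
  2. 'a' (letter)
  3. 't' (letter)
  4. 'e' (letter)
  5. 'r' (letter)
Units from scan: 5
Sound units = 5 units


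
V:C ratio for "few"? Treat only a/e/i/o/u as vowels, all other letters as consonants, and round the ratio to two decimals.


Word: "few"
Vowels (a,e,i,o,u): 1
Consonants: 2
Ratio = 1/2
= 0.50


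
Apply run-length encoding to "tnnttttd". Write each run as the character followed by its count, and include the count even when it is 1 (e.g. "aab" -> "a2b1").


String: "tnnttttd"
Scanning for consecutive runs:
  't' x 1
  'n' x 2
  't' x 4
  'd' x 1
RLE = "t1n2t4d1"


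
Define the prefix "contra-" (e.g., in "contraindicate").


Prefix: contra-
As in: contraindicate -> contra- + indicate
Meaning = against


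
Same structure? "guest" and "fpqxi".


Pattern of "guest": [0, 1, 2, 3, 4]
Pattern of "fpqxi": [0, 1, 2, 3, 4]
Patterns match
Same pattern = Yes


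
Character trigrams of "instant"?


Word: "instant" (length 7)
Number of trigrams = 7 - 3 + 1 = 5
  Position 0: "ins"
  Position 1: "nst"
  Position 2: "sta"
  Position 3: "tan"
  Position 4: "ant"
Trigrams = "ins", "nst", "sta", "tan", "ant"


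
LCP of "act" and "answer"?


Word 1: "act"
Word 2: "answer"
Comparing from start:
  Pos 0: 'a' == 'a'
  Pos 1: 'c' != 'n' (stop)
LCP = "a" (length 1)


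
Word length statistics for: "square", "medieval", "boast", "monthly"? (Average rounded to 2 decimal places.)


Lengths: "square"=6, "medieval"=8, "boast"=5, "monthly"=7
Sum = 26, Count = 4
Average = 26/4 = 6.50
= avg=6.50, min=5, max=8


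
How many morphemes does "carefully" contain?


Word: "carefully"
Morphemes: care / -ful / -ly
Each morpheme carries meaning
= 3 morphemes


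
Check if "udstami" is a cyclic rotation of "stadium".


Word: "stadium", Candidate: "udstami"
Method: check if candidate is substring of word+word
"stadiumstadium" contains "udstami"? No
Is rotation = No


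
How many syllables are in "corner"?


Word: "corner"
Syllable breakdown: cor-ner
Counting: 2 parts
= 2 syllables


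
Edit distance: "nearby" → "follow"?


Word 1: "nearby" (length 6)
Word 2: "follow" (length 6)
One optimal edit sequence (insert/delete/substitute each cost 1):
  1. substitute 'n' -> 'f'  (+1)
  2. substitute 'e' -> 'o'  (+1)
  3. substitute 'a' -> 'l'  (+1)
  4. substitute 'r' -> 'l'  (+1)
  5. substitute 'b' -> 'o'  (+1)
  6. substitute 'y' -> 'w'  (+1)
Total edit operations: 6
Edit distance = 6


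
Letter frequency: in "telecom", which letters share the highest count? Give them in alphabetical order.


Word: "telecom"
Letter counts:
  'c': 1
  'e': 2
  'l': 1
  'm': 1
  'o': 1
  't': 1
Maximum count = 2
Most frequent = 'e' (2 times each)


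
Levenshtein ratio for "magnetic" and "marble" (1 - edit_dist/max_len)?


Word 1: "magnetic" (length 8)
Word 2: "marble" (length 6)
One optimal edit sequence:
  1. keep 'm'
  2. keep 'a'
  3. delete 'g'  (+1)
  4. delete 'n'  (+1)
  5. substitute 'e' -> 'r'  (+1)
  6. substitute 't' -> 'b'  (+1)
  7. substitute 'i' -> 'l'  (+1)
  8. substitute 'c' -> 'e'  (+1)
Edit distance = 6
Max length = max(8, 6) = 8
Similarity = 1 - 6/8
= 0.2500


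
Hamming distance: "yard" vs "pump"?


Comparing character by character (same length = 4):
  Pos 0: 'y' vs 'p' !=
  Pos 1: 'a' vs 'u' !=
  Pos 2: 'r' vs 'm' !=
  Pos 3: 'd' vs 'p' !=
Hamming distance = 4


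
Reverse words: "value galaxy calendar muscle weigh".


Original: "value galaxy calendar muscle weigh"
Words (1..n): value | galaxy | calendar | muscle | weigh
Reversed (n..1): weigh | muscle | calendar | galaxy | value
Result = "weigh muscle calendar galaxy value"


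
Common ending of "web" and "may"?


Word 1: "web"
Word 2: "may"
Comparing from end:
  Pos -1: 'b' != 'y' (stop)
LCS = "" (length 0)


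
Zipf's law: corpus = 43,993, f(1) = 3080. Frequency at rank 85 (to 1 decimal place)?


Zipf's law: f(r) = f(1) / r
f(1) = 3080
f(85) = 3080 / 85
= 36.2 occurrences


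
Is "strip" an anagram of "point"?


Word 1: "point" → sorted: inopt
Word 2: "strip" → sorted: iprst
Same letters? inopt != iprst
Anagram = No


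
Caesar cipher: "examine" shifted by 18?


Word: "examine"
Shift: 18
Each letter → (letter + shift) mod 26:
  'e' (4) + 18 = 22 → 'w'
  'x' (23) + 18 = 15 → 'p'
  'a' (0) + 18 = 18 → 's'
  'm' (12) + 18 = 4 → 'e'
  'i' (8) + 18 = 0 → 'a'
  'n' (13) + 18 = 5 → 'f'
  'e' (4) + 18 = 22 → 'w'
Result = "wpseafw"


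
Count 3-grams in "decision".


Word: "decision" (length 8)
Number of 3-grams = length - 3 + 1 = 8 - 3 + 1
= 6


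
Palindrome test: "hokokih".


Word: "hokokih"
Reversed: "hikokoh"
Forward == Backward? hokokih != hikokoh
Palindrome = No


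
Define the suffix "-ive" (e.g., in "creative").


Suffix: -ive
As in: creative -> create + -ive, with a spelling change
Meaning = tending to


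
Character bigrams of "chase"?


Word: "chase" (length 5)
Number of bigrams = 5 - 2 + 1 = 4
  Position 0: "ch"
  Position 1: "ha"
  Position 2: "as"
  Position 3: "se"
Bigrams = "ch", "ha", "as", "se"


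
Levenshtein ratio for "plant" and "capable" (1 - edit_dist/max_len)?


Word 1: "plant" (length 5)
Word 2: "capable" (length 7)
One optimal edit sequence:
  1. insert 'c'  (+1)
  2. insert 'a'  (+1)
  3. keep 'p'
  4. substitute 'l' -> 'a'  (+1)
  5. substitute 'a' -> 'b'  (+1)
  6. substitute 'n' -> 'l'  (+1)
  7. substitute 't' -> 'e'  (+1)
Edit distance = 6
Max length = max(5, 7) = 7
Similarity = 1 - 6/7
= 0.1429


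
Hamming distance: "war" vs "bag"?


Comparing character by character (same length = 3):
  Pos 0: 'w' vs 'b' !=
  Pos 1: 'a' vs 'a' =
  Pos 2: 'r' vs 'g' !=
Hamming distance = 2


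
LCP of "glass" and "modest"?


Word 1: "glass"
Word 2: "modest"
Comparing from start:
  Pos 0: 'g' != 'm' (stop)
LCP = "" (length 0)


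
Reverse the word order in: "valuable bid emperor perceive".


Original: "valuable bid emperor perceive"
Words (1..n): valuable | bid | emperor | perceive
Reversed (n..1): perceive | emperor | bid | valuable
Result = "perceive emperor bid valuable"


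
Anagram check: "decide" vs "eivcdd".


Word 1: "decide" → sorted: cddeei
Word 2: "eivcdd" → sorted: cddeiv
Same letters? cddeei != cddeiv
Anagram = No


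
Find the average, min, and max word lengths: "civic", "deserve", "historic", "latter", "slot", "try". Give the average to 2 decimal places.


Lengths: "civic"=5, "deserve"=7, "historic"=8, "latter"=6, "slot"=4, "try"=3
Sum = 33, Count = 6
Average = 33/6 = 5.50
= avg=5.50, min=3, max=8


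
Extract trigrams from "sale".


Word: "sale" (length 4)
Number of trigrams = 4 - 3 + 1 = 2
  Position 0: "sal"
  Position 1: "ale"
Trigrams = "sal", "ale"


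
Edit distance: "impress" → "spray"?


Word 1: "impress" (length 7)
Word 2: "spray" (length 5)
One optimal edit sequence (insert/delete/substitute each cost 1):
  1. delete 'i'  (+1)
  2. substitute 'm' -> 's'  (+1)
  3. keep 'p'
  4. keep 'r'
  5. delete 'e'  (+1)
  6. substitute 's' -> 'a'  (+1)
  7. substitute 's' -> 'y'  (+1)
Total edit operations: 5
Edit distance = 5


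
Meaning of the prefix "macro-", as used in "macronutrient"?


Prefix: macro-
As in: macronutrient -> macro- + nutrient
Meaning = large


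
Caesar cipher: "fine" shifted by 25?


Word: "fine"
Shift: 25
Each letter → (letter + shift) mod 26:
  'f' (5) + 25 = 4 → 'e'
  'i' (8) + 25 = 7 → 'h'
  'n' (13) + 25 = 12 → 'm'
  'e' (4) + 25 = 3 → 'd'
Result = "ehmd"


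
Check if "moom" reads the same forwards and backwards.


Word: "moom"
Reversed: "moom"
Forward == Backward? moom == moom
Palindrome = Yes


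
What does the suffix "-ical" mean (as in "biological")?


Suffix: -ical
Example: biological (biology + -ical, with a spelling change)
Meaning = relating to


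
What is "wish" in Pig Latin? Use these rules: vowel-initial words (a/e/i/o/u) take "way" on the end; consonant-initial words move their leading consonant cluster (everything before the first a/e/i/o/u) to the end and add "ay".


Word: "wish"
Starts with consonant(s) → move to end, add 'ay'
Consonant cluster: "w"
Pig Latin = "ishway"


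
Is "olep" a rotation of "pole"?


Word: "pole", Candidate: "olep"
Method: check if candidate is substring of word+word
"polepole" contains "olep"? Yes
Is rotation = Yes


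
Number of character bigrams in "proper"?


Word: "proper" (length 6)
Number of 2-grams = length - 2 + 1 = 6 - 2 + 1
= 5


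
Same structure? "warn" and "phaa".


Pattern of "warn": [0, 1, 2, 3]
Pattern of "phaa": [0, 1, 2, 2]
Patterns do not match
Same pattern = No


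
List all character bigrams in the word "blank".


Word: "blank" (length 5)
Number of bigrams = 5 - 2 + 1 = 4
  Position 0: "bl"
  Position 1: "la"
  Position 2: "an"
  Position 3: "nk"
Bigrams = "bl", "la", "an", "nk"


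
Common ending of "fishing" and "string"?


Word 1: "fishing"
Word 2: "string"
Comparing from end:
  Pos -1: 'g' == 'g'
  Pos -2: 'n' == 'n'
  Pos -3: 'i' == 'i'
  Pos -4: 'h' != 'r' (stop)
LCS = "ing" (length 3)


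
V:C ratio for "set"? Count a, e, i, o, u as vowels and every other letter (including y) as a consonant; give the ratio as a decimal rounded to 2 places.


Word: "set"
Vowels (a,e,i,o,u): 1
Consonants: 2
Ratio = 1/2
= 0.50


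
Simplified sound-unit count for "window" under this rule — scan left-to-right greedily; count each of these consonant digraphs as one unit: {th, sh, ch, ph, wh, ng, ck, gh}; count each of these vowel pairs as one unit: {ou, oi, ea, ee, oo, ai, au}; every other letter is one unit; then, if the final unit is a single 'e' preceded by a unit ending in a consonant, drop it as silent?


Word: "window" (6 letters)
Left-to-right scan:
  (1) 'w' (letter)
  (2) 'i' (letter)
  (3) 'n' (letter)
  (4) 'd' (letter)
  (5) 'o' (letter)
  (6) 'w' (letter)
Units from scan: 6
Sound units = 6 units


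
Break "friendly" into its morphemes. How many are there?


Word: "friendly"
Morphemes: friend + -ly
Each morpheme carries meaning
= 2 morphemes


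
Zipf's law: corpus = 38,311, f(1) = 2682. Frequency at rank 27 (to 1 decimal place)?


Zipf's law: f(r) = f(1) / r
f(1) = 2682
f(27) = 2682 / 27
= 99.3 occurrences


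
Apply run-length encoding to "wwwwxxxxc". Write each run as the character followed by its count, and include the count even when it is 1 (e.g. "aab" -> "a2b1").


String: "wwwwxxxxc"
Scanning for consecutive runs:
  'w' x 4
  'x' x 4
  'c' x 1
RLE = "w4x4c1"


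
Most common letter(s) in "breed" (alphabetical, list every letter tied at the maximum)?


Word: "breed"
Letter counts:
  'b': 1
  'd': 1
  'e': 2
  'r': 1
Maximum count = 2
Most frequent = 'e' (2 times each)


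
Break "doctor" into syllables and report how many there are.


Word: "doctor"
Syllable breakdown: doc-tor
Counting: 2 parts
= 2 syllables


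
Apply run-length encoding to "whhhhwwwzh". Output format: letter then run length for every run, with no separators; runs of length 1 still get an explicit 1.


String: "whhhhwwwzh"
Scanning for consecutive runs:
  'w' x 1
  'h' x 4
  'w' x 3
  'z' x 1
  'h' x 1
RLE = "w1h4w3z1h1"


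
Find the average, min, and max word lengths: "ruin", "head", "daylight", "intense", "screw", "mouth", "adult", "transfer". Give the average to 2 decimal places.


Lengths: "ruin"=4, "head"=4, "daylight"=8, "intense"=7, "screw"=5, "mouth"=5, "adult"=5, "transfer"=8
Sum = 46, Count = 8
Average = 46/8 = 5.75
= avg=5.75, min=4, max=8


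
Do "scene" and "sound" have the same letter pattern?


Pattern of "scene": [0, 1, 2, 3, 2]
Pattern of "sound": [0, 1, 2, 3, 4]
Patterns do not match
Same pattern = No


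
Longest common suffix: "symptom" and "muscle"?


Word 1: "symptom"
Word 2: "muscle"
Comparing from end:
  Pos -1: 'm' != 'e' (stop)
LCS = "" (length 0)


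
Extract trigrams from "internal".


Word: "internal" (length 8)
Number of trigrams = 8 - 3 + 1 = 6
  Position 0: "int"
  Position 1: "nte"
  Position 2: "ter"
  Position 3: "ern"
  Position 4: "rna"
  Position 5: "nal"
Trigrams = "int", "nte", "ter", "ern", "rna", "nal"


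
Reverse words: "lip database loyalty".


Original: "lip database loyalty"
Words (1..n): lip | database | loyalty
Reversed (n..1): loyalty | database | lip
Result = "loyalty database lip"


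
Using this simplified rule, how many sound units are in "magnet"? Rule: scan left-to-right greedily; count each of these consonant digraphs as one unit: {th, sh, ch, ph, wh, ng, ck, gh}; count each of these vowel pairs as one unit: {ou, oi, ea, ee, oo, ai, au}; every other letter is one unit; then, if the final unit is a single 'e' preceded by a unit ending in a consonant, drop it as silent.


Word: "magnet" (6 letters)
Left-to-right scan:
  1. 'm' (letter)
  2. 'a' (letter)
  3. 'g' (letter)
  4. 'n' (letter)
  5. 'e' (letter)
  6. 't' (letter)
Units from scan: 6
Sound units = 6 units


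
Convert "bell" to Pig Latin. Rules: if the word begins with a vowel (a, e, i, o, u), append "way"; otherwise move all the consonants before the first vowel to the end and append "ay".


Word: "bell"
Starts with consonant(s) → move to end, add 'ay'
Consonant cluster: "b"
Pig Latin = "ellbay"


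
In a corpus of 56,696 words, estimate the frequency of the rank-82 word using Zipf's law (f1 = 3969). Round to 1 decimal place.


Zipf's law: f(r) = f(1) / r
f(1) = 3969
f(82) = 3969 / 82
= 48.4 occurrences


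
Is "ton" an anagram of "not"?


Word 1: "not" → sorted: not
Word 2: "ton" → sorted: not
Same letters? not == not
Anagram = Yes


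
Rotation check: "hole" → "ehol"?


Word: "hole", Candidate: "ehol"
Method: check if candidate is substring of word+word
"holehole" contains "ehol"? Yes
Is rotation = Yes


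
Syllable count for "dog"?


Word: "dog"
Syllable breakdown: dog
Counting: 1 part
= 1 syllable


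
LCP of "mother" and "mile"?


Word 1: "mother"
Word 2: "mile"
Comparing from start:
  Pos 0: 'm' == 'm'
  Pos 1: 'o' != 'i' (stop)
LCP = "m" (length 1)


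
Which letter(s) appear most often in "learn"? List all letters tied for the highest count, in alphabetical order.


Word: "learn"
Letter counts:
  'a': 1
  'e': 1
  'l': 1
  'n': 1
  'r': 1
Maximum count = 1
Most frequent = 'a', 'e', 'l', 'n', 'r' (1 time each)


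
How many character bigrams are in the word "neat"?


Word: "neat" (length 4)
Number of 2-grams = length - 2 + 1 = 4 - 2 + 1
= 3


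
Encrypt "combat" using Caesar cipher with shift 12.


Word: "combat"
Shift: 12
Each letter → (letter + shift) mod 26:
  'c' (2) + 12 = 14 → 'o'
  'o' (14) + 12 = 0 → 'a'
  'm' (12) + 12 = 24 → 'y'
  'b' (1) + 12 = 13 → 'n'
  'a' (0) + 12 = 12 → 'm'
  't' (19) + 12 = 5 → 'f'
Result = "oaynmf"


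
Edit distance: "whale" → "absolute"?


Word 1: "whale" (length 5)
Word 2: "absolute" (length 8)
One optimal edit sequence (insert/delete/substitute each cost 1):
  1. insert 'a'  (+1)
  2. substitute 'w' -> 'b'  (+1)
  3. substitute 'h' -> 's'  (+1)
  4. substitute 'a' -> 'o'  (+1)
  5. keep 'l'
  6. insert 'u'  (+1)
  7. insert 't'  (+1)
  8. keep 'e'
Total edit operations: 6
Edit distance = 6


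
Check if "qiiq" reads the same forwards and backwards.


Word: "qiiq"
Reversed: "qiiq"
Forward == Backward? qiiq == qiiq
Palindrome = Yes


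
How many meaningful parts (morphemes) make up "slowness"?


Word: "slowness"
Morphemes: slow + -ness
Each morpheme carries meaning
= 2 morphemes


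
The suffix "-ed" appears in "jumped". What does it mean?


Suffix: -ed
As in: jumped -> jump + -ed
Meaning = past tense


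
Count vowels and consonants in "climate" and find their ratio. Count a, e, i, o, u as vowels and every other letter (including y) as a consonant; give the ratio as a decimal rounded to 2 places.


Word: "climate"
Vowels (a,e,i,o,u): 3
Consonants: 4
Ratio = 3/4
= 0.75


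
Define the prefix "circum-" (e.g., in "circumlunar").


Prefix: circum-
Example: circumlunar = circum- + lunar
Meaning = around


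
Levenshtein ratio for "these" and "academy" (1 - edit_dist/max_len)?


Word 1: "these" (length 5)
Word 2: "academy" (length 7)
One optimal edit sequence:
  1. insert 'a'  (+1)
  2. insert 'c'  (+1)
  3. substitute 't' -> 'a'  (+1)
  4. substitute 'h' -> 'd'  (+1)
  5. keep 'e'
  6. substitute 's' -> 'm'  (+1)
  7. substitute 'e' -> 'y'  (+1)
Edit distance = 6
Max length = max(5, 7) = 7
Similarity = 1 - 6/7
= 0.1429


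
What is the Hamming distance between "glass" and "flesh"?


Comparing character by character (same length = 5):
  Pos 0: 'g' vs 'f' !=
  Pos 1: 'l' vs 'l' =
  Pos 2: 'a' vs 'e' !=
  Pos 3: 's' vs 's' =
  Pos 4: 's' vs 'h' !=
Hamming distance = 3


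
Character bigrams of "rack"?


Word: "rack" (length 4)
Number of bigrams = 4 - 2 + 1 = 3
  Position 0: "ra"
  Position 1: "ac"
  Position 2: "ck"
Bigrams = "ra", "ac", "ck"


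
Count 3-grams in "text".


Word: "text" (length 4)
Number of 3-grams = length - 3 + 1 = 4 - 3 + 1
= 2


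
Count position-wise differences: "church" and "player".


Comparing character by character (same length = 6):
  Pos 0: 'c' vs 'p' !=
  Pos 1: 'h' vs 'l' !=
  Pos 2: 'u' vs 'a' !=
  Pos 3: 'r' vs 'y' !=
  Pos 4: 'c' vs 'e' !=
  Pos 5: 'h' vs 'r' !=
Hamming distance = 6


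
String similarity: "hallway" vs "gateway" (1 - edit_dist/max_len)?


Word 1: "hallway" (length 7)
Word 2: "gateway" (length 7)
One optimal edit sequence:
  1. substitute 'h' -> 'g'  (+1)
  2. keep 'a'
  3. substitute 'l' -> 't'  (+1)
  4. substitute 'l' -> 'e'  (+1)
  5. keep 'w'
  6. keep 'a'
  7. keep 'y'
Edit distance = 3
Max length = max(7, 7) = 7
Similarity = 1 - 3/7
= 0.5714


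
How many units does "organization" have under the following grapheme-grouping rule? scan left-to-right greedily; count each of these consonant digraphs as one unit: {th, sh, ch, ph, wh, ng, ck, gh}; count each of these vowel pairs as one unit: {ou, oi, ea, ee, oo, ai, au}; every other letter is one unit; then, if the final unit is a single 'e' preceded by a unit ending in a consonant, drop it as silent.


Word: "organization" (12 letters)
Left-to-right scan:
  (1) 'o' (letter)
  (2) 'r' (letter)
  (3) 'g' (letter)
  (4) 'a' (letter)
  (5) 'n' (letter)
  (6) 'i' (letter)
  (7) 'z' (letter)
  (8) 'a' (letter)
  (9) 't' (letter)
  (10) 'i' (letter)
  (11) 'o' (letter)
  (12) 'n' (letter)
Units from scan: 12
Sound units = 12 units


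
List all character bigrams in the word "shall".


Word: "shall" (length 5)
Number of bigrams = 5 - 2 + 1 = 4
  Position 0: "sh"
  Position 1: "ha"
  Position 2: "al"
  Position 3: "ll"
Bigrams = "sh", "ha", "al", "ll"


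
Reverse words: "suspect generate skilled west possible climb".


Original: "suspect generate skilled west possible climb"
Words (1..n): suspect | generate | skilled | west | possible | climb
Reversed (n..1): climb | possible | west | skilled | generate | suspect
Result = "climb possible west skilled generate suspect"


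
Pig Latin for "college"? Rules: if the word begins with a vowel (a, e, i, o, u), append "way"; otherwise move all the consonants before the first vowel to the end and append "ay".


Word: "college"
Starts with consonant(s) → move to end, add 'ay'
Consonant cluster: "c"
Pig Latin = "ollegecay"


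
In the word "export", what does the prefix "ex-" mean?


Prefix: ex-
As in: export -> ex- + port
Meaning = out / former


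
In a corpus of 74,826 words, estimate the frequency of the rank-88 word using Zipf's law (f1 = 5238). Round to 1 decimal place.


Zipf's law: f(r) = f(1) / r
f(1) = 5238
f(88) = 5238 / 88
= 59.5 occurrences


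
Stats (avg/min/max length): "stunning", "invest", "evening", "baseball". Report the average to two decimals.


Lengths: "stunning"=8, "invest"=6, "evening"=7, "baseball"=8
Sum = 29, Count = 4
Average = 29/4 = 7.25
= avg=7.25, min=6, max=8


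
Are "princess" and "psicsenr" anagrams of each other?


Word 1: "princess" → sorted: ceinprss
Word 2: "psicsenr" → sorted: ceinprss
Same letters? ceinprss == ceinprss
Anagram = Yes


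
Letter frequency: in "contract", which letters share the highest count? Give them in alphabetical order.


Word: "contract"
Letter counts:
  'a': 1
  'c': 2
  'n': 1
  'o': 1
  'r': 1
  't': 2
Maximum count = 2
Most frequent = 'c', 't' (2 times each)


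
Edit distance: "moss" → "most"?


Word 1: "moss" (length 4)
Word 2: "most" (length 4)
One optimal edit sequence (insert/delete/substitute each cost 1):
  1. keep 'm'
  2. keep 'o'
  3. keep 's'
  4. substitute 's' -> 't'  (+1)
Total edit operations: 1
Edit distance = 1


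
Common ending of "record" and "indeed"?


Word 1: "record"
Word 2: "indeed"
Comparing from end:
  Pos -1: 'd' == 'd'
  Pos -2: 'r' != 'e' (stop)
LCS = "d" (length 1)


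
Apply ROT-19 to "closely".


Word: "closely"
Shift: 19
Each letter → (letter + shift) mod 26:
  'c' (2) + 19 = 21 → 'v'
  'l' (11) + 19 = 4 → 'e'
  'o' (14) + 19 = 7 → 'h'
  's' (18) + 19 = 11 → 'l'
  'e' (4) + 19 = 23 → 'x'
  'l' (11) + 19 = 4 → 'e'
  'y' (24) + 19 = 17 → 'r'
Result = "vehlxer"


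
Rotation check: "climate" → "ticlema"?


Word: "climate", Candidate: "ticlema"
Method: check if candidate is substring of word+word
"climateclimate" contains "ticlema"? No
Is rotation = No


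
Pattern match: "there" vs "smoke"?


Pattern of "there": [0, 1, 2, 3, 2]
Pattern of "smoke": [0, 1, 2, 3, 4]
Patterns do not match
Same pattern = No


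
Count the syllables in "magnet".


Word: "magnet"
Syllable breakdown: mag / net
Counting: 2 parts
= 2 syllables


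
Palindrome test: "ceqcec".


Word: "ceqcec"
Reversed: "cecqec"
Forward == Backward? ceqcec != cecqec
Palindrome = No


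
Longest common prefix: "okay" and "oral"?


Word 1: "okay"
Word 2: "oral"
Comparing from start:
  Pos 0: 'o' == 'o'
  Pos 1: 'k' != 'r' (stop)
LCP = "o" (length 1)


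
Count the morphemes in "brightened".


Word: "brightened"
Morphemes: bright + -en + -ed
Each morpheme carries meaning
= 3 morphemes


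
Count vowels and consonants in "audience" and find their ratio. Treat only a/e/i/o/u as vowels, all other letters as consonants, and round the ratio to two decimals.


Word: "audience"
Vowels (a,e,i,o,u): 5
Consonants: 3
Ratio = 5/3
= 1.67


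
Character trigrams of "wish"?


Word: "wish" (length 4)
Number of trigrams = 4 - 3 + 1 = 2
  Position 0: "wis"
  Position 1: "ish"
Trigrams = "wis", "ish"


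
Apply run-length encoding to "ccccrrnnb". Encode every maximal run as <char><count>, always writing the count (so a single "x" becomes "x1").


String: "ccccrrnnb"
Scanning for consecutive runs:
  'c' x 4
  'r' x 2
  'n' x 2
  'b' x 1
RLE = "c4r2n2b1"


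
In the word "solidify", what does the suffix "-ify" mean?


Suffix: -ify
As in: solidify -> solid + -ify
Meaning = to make


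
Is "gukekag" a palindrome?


Word: "gukekag"
Reversed: "gakekug"
Forward == Backward? gukekag != gakekug
Palindrome = No


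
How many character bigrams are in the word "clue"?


Word: "clue" (length 4)
Number of 2-grams = length - 2 + 1 = 4 - 2 + 1
= 3


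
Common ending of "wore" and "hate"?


Word 1: "wore"
Word 2: "hate"
Comparing from end:
  Pos -1: 'e' == 'e'
  Pos -2: 'r' != 't' (stop)
LCS = "e" (length 1)


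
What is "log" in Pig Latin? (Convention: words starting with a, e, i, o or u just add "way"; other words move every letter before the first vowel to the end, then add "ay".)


Word: "log"
Starts with consonant(s) → move to end, add 'ay'
Consonant cluster: "l"
Pig Latin = "oglay"


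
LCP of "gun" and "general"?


Word 1: "gun"
Word 2: "general"
Comparing from start:
  Pos 0: 'g' == 'g'
  Pos 1: 'u' != 'e' (stop)
LCP = "g" (length 1)


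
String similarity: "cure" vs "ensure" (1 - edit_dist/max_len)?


Word 1: "cure" (length 4)
Word 2: "ensure" (length 6)
One optimal edit sequence:
  1. insert 'e'  (+1)
  2. insert 'n'  (+1)
  3. substitute 'c' -> 's'  (+1)
  4. keep 'u'
  5. keep 'r'
  6. keep 'e'
Edit distance = 3
Max length = max(4, 6) = 6
Similarity = 1 - 3/6
= 0.5000


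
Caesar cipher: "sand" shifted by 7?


Word: "sand"
Shift: 7
Each letter → (letter + shift) mod 26:
  's' (18) + 7 = 25 → 'z'
  'a' (0) + 7 = 7 → 'h'
  'n' (13) + 7 = 20 → 'u'
  'd' (3) + 7 = 10 → 'k'
Result = "zhuk"


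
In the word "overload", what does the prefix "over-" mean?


Prefix: over-
Example: overload (over- + load)
Meaning = excessive


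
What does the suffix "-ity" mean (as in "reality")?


Suffix: -ity
Example: reality (real + -ity)
Meaning = quality of


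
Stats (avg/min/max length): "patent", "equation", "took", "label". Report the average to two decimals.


Lengths: "patent"=6, "equation"=8, "took"=4, "label"=5
Sum = 23, Count = 4
Average = 23/4 = 5.75
= avg=5.75, min=4, max=8


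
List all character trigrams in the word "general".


Word: "general" (length 7)
Number of trigrams = 7 - 3 + 1 = 5
  Position 0: "gen"
  Position 1: "ene"
  Position 2: "ner"
  Position 3: "era"
  Position 4: "ral"
Trigrams = "gen", "ene", "ner", "era", "ral"


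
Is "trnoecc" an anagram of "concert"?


Word 1: "concert" → sorted: ccenort
Word 2: "trnoecc" → sorted: ccenort
Same letters? ccenort == ccenort
Anagram = Yes


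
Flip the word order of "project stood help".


Original: "project stood help"
Words (1..n): project | stood | help
Reversed (n..1): help | stood | project
Result = "help stood project"


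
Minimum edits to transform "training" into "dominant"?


Word 1: "training" (length 8)
Word 2: "dominant" (length 8)
One optimal edit sequence (insert/delete/substitute each cost 1):
  1. substitute 't' -> 'd'  (+1)
  2. substitute 'r' -> 'o'  (+1)
  3. substitute 'a' -> 'm'  (+1)
  4. keep 'i'
  5. keep 'n'
  6. substitute 'i' -> 'a'  (+1)
  7. keep 'n'
  8. substitute 'g' -> 't'  (+1)
Total edit operations: 5
Edit distance = 5


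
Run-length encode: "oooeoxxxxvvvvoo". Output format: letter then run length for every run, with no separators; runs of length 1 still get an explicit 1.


String: "oooeoxxxxvvvvoo"
Scanning for consecutive runs:
  'o' x 3
  'e' x 1
  'o' x 1
  'x' x 4
  'v' x 4
  'o' x 2
RLE = "o3e1o1x4v4o2"


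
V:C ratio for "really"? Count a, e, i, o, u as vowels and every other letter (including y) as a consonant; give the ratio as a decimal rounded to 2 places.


Word: "really"
Vowels (a,e,i,o,u): 2
Consonants: 4
Ratio = 2/4
= 0.50


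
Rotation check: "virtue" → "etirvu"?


Word: "virtue", Candidate: "etirvu"
Method: check if candidate is substring of word+word
"virtuevirtue" contains "etirvu"? No
Is rotation = No


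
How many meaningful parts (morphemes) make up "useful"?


Word: "useful"
Morphemes: use + -ful
Each morpheme carries meaning
= 2 morphemes


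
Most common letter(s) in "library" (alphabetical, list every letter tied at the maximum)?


Word: "library"
Letter counts:
  'a': 1
  'b': 1
  'i': 1
  'l': 1
  'r': 2
  'y': 1
Maximum count = 2
Most frequent = 'r' (2 times each)


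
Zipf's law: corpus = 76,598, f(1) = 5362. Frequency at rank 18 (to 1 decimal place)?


Zipf's law: f(r) = f(1) / r
f(1) = 5362
f(18) = 5362 / 18
= 297.9 occurrences


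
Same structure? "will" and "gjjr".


Pattern of "will": [0, 1, 2, 2]
Pattern of "gjjr": [0, 1, 1, 2]
Patterns do not match
Same pattern = No


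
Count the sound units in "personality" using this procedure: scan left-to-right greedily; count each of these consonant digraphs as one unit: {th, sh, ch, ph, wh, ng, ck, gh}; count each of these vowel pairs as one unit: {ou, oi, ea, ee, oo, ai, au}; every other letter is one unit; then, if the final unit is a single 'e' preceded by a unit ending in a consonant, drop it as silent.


Word: "personality" (11 letters)
Left-to-right scan:
  1. 'p' (letter)
  2. 'e' (letter)
  3. 'r' (letter)
  4. 's' (letter)
  5. 'o' (letter)
  6. 'n' (letter)
  7. 'a' (letter)
  8. 'l' (letter)
  9. 'i' (letter)
  10. 't' (letter)
  11. 'y' (letter)
Units from scan: 11
Sound units = 11 units


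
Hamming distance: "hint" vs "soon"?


Comparing character by character (same length = 4):
  Pos 0: 'h' vs 's' !=
  Pos 1: 'i' vs 'o' !=
  Pos 2: 'n' vs 'o' !=
  Pos 3: 't' vs 'n' !=
Hamming distance = 4


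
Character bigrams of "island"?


Word: "island" (length 6)
Number of bigrams = 6 - 2 + 1 = 5
  Position 0: "is"
  Position 1: "sl"
  Position 2: "la"
  Position 3: "an"
  Position 4: "nd"
Bigrams = "is", "sl", "la", "an", "nd"


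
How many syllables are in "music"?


Word: "music"
Syllable breakdown: mu-sic
Counting: 2 parts
= 2 syllables


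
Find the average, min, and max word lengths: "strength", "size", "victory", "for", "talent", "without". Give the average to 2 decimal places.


Lengths: "strength"=8, "size"=4, "victory"=7, "for"=3, "talent"=6, "without"=7
Sum = 35, Count = 6
Average = 35/6 = 5.83
= avg=5.83, min=3, max=8


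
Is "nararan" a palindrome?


Word: "nararan"
Reversed: "nararan"
Forward == Backward? nararan == nararan
Palindrome = Yes


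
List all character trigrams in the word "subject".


Word: "subject" (length 7)
Number of trigrams = 7 - 3 + 1 = 5
  Position 0: "sub"
  Position 1: "ubj"
  Position 2: "bje"
  Position 3: "jec"
  Position 4: "ect"
Trigrams = "sub", "ubj", "bje", "jec", "ect"


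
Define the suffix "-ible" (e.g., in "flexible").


Suffix: -ible
As in: flexible -> flex + -ible
Meaning = capable of


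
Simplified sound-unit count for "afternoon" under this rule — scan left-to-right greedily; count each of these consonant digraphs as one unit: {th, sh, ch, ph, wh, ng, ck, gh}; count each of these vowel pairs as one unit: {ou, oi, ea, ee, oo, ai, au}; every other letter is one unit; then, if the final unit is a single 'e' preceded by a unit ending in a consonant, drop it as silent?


Word: "afternoon" (9 letters)
Left-to-right scan:
  [1] 'a' (letter)
  [2] 'f' (letter)
  [3] 't' (letter)
  [4] 'e' (letter)
  [5] 'r' (letter)
  [6] 'n' (letter)
  [7] 'oo' (vowel-pair)
  [8] 'n' (letter)
Units from scan: 8
Sound units = 8 units


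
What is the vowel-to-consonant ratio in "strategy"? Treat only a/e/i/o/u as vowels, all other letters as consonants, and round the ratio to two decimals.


Word: "strategy"
Vowels (a,e,i,o,u): 2
Consonants: 6
Ratio = 2/6
= 0.33


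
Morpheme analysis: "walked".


Word: "walked"
Morphemes: walk | -ed
Each morpheme carries meaning
= 2 morphemes


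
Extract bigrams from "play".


Word: "play" (length 4)
Number of bigrams = 4 - 2 + 1 = 3
  Position 0: "pl"
  Position 1: "la"
  Position 2: "ay"
Bigrams = "pl", "la", "ay"


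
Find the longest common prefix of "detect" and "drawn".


Word 1: "detect"
Word 2: "drawn"
Comparing from start:
  Pos 0: 'd' == 'd'
  Pos 1: 'e' != 'r' (stop)
LCP = "d" (length 1)


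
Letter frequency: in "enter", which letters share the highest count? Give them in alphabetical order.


Word: "enter"
Letter counts:
  'e': 2
  'n': 1
  'r': 1
  't': 1
Maximum count = 2
Most frequent = 'e' (2 times each)


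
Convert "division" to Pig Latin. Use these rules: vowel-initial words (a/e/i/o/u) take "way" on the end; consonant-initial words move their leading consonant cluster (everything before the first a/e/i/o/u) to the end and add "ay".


Word: "division"
Starts with consonant(s) → move to end, add 'ay'
Consonant cluster: "d"
Pig Latin = "ivisionday"
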